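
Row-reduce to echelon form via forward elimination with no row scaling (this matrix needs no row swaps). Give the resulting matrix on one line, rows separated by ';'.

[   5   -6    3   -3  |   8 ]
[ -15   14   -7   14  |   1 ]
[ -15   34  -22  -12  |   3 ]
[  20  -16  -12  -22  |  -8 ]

REF = [5 -6 3 -3 8; 0 -4 2 5 25; 0 0 -5 -1 127; 0 0 0 4 -498]

Forward elimination:
R2 <- R2 - (-3)*R1:  [  0  -4   2   5  25 ]
R3 <- R3 - (-3)*R1:  [   0   16  -13  -21   27 ]
R4 <- R4 - (4)*R1:  [   0    8  -24  -10  -40 ]
R3 <- R3 - (-4)*R2:  [   0    0   -5   -1  127 ]
R4 <- R4 - (-2)*R2:  [   0    0  -20    0   10 ]
R4 <- R4 - (4)*R3:  [    0     0     0     4  -498 ]
Row echelon form:
[ 5  -6   3  -3  |     8 ]
[ 0  -4   2   5  |    25 ]
[ 0   0  -5  -1  |   127 ]
[ 0   0   0   4  |  -498 ]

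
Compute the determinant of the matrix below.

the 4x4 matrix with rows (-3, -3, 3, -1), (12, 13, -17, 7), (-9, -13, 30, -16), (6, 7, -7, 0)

det(A) = 3

Forward elimination:
R2 <- R2 - (-4)*R1:  [  0   1  -5   3 ]
R3 <- R3 - (3)*R1:  [   0   -4   21  -13 ]
R4 <- R4 - (-2)*R1:  [  0   1  -1  -2 ]
R3 <- R3 - (-4)*R2:  [  0   0   1  -1 ]
R4 <- R4 - (1)*R2:  [  0   0   4  -5 ]
R4 <- R4 - (4)*R3:  [  0   0   0  -1 ]
Upper-triangular form:
[ -3  -3   3  -1 ]
[  0   1  -5   3 ]
[  0   0   1  -1 ]
[  0   0   0  -1 ]
det(A) = (-1)^0 * (-3) * (1) * (1) * (-1) = 3  (0 row swaps -> sign +1)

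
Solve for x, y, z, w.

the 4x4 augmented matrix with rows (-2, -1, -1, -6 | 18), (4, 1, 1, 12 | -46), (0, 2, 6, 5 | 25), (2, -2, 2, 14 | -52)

Forward elimination on [A|b]:
R2 <- R2 - (-2)*R1:  [   0   -1   -1    0  -10 ]
R4 <- R4 - (-1)*R1:  [   0   -3    1    8  -34 ]
R3 <- R3 - (-2)*R2:  [ 0  0  4  5  5 ]
R4 <- R4 - (3)*R2:  [  0   0   4   8  -4 ]
R4 <- R4 - (1)*R3:  [  0   0   0   3  -9 ]
Row echelon form:
[ -2  -1  -1  -6  |   18 ]
[  0  -1  -1   0  |  -10 ]
[  0   0   4   5  |    5 ]
[  0   0   0   3  |   -9 ]
Back-substitution:
w = (-9) / 3 = -3
z = (5 - (5)*(-3)) / 4 = 5
y = (-10 - (-1)*(5)) / -1 = 5
x = (18 - (-1)*(5) - (-1)*(5) - (-6)*(-3)) / -2 = -5

(-5, 5, 5, -3)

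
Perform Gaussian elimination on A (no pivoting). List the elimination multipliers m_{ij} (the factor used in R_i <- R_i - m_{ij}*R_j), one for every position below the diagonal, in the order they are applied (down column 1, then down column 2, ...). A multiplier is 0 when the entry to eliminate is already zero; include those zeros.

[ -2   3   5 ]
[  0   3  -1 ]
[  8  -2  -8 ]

multipliers: 0, -4, 10/3

Forward elimination:
R2: entry in column 1 is already 0 -> m_{21} = 0 (no row operation needed)
R3 <- R3 - (-4)*R1:  [  0  10  12 ]
R3 <- R3 - (10/3)*R2:  [    0     0  46/3 ]
Multipliers (in order of application): m_{21} = 0, m_{31} = -4, m_{32} = 10/3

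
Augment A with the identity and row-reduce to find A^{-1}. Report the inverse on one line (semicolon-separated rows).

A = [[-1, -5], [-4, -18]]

Gauss-Jordan on [A | I]:
R1 <- (1/-1)*R1:  [  1   5  |  -1   0 ]
R2 <- R2 - (-4)*R1:  [  0   2  |  -4   1 ]
R2 <- (1/2)*R2:  [   0    1  |   -2  1/2 ]
R1 <- R1 - (5)*R2:  [    1     0  |     9  -5/2 ]
Right block of [I | A^{-1}] is the inverse:
[  9  -5/2 ]
[ -2   1/2 ]

inverse = [9 -5/2; -2 1/2]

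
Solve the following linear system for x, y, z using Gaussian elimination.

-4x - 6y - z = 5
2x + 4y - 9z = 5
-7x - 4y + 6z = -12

(2, -2, -1)

Forward elimination on [A|b]:
R2 <- R2 - (-1/2)*R1:  [     0      1  -19/2   15/2 ]
R3 <- R3 - (7/4)*R1:  [     0   13/2   31/4  -83/4 ]
R3 <- R3 - (13/2)*R2:  [      0       0   139/2  -139/2 ]
Row echelon form:
[ -4  -6     -1  |       5 ]
[  0   1  -19/2  |    15/2 ]
[  0   0  139/2  |  -139/2 ]
Back-substitution:
z = (-139/2) / (139/2) = -1
y = (15/2 - (-19/2)*(-1)) / 1 = -2
x = (5 - (-6)*(-2) - (-1)*(-1)) / -4 = 2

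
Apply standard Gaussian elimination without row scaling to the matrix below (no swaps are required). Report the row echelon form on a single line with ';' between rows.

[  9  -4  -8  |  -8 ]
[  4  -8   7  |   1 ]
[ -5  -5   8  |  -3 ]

Forward elimination:
R2 <- R2 - (4/9)*R1:  [     0  -56/9   95/9   41/9 ]
R3 <- R3 - (-5/9)*R1:  [     0  -65/9   32/9  -67/9 ]
R3 <- R3 - (65/56)*R2:  [       0        0  -487/56  -713/56 ]
Row echelon form:
[ 9     -4       -8  |       -8 ]
[ 0  -56/9     95/9  |     41/9 ]
[ 0      0  -487/56  |  -713/56 ]

REF = [9 -4 -8 -8; 0 -56/9 95/9 41/9; 0 0 -487/56 -713/56]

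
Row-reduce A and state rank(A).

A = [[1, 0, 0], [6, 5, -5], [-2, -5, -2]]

rank(A) = 3

Row reduction:
R2 <- R2 - (6)*R1:  [  0   5  -5 ]
R3 <- R3 - (-2)*R1:  [  0  -5  -2 ]
R3 <- R3 - (-1)*R2:  [  0   0  -7 ]
Row echelon form:
[ 1  0   0 ]
[ 0  5  -5 ]
[ 0  0  -7 ]
Nonzero rows / pivot columns: 3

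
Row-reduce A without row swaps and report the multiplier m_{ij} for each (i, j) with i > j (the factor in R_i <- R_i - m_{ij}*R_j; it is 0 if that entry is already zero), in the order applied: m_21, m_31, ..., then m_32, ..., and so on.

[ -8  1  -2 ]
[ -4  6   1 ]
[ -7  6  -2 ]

multipliers: 1/2, 7/8, 41/44

Forward elimination:
R2 <- R2 - (1/2)*R1:  [    0  11/2     2 ]
R3 <- R3 - (7/8)*R1:  [    0  41/8  -1/4 ]
R3 <- R3 - (41/44)*R2:  [      0       0  -93/44 ]
Multipliers (in order of application): m_{21} = 1/2, m_{31} = 7/8, m_{32} = 41/44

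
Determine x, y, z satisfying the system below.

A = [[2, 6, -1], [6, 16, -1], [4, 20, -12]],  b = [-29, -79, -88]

Forward elimination on [A|b]:
R2 <- R2 - (3)*R1:  [  0  -2   2   8 ]
R3 <- R3 - (2)*R1:  [   0    8  -10  -30 ]
R3 <- R3 - (-4)*R2:  [  0   0  -2   2 ]
Row echelon form:
[ 2   6  -1  |  -29 ]
[ 0  -2   2  |    8 ]
[ 0   0  -2  |    2 ]
Back-substitution:
z = (2) / -2 = -1
y = (8 - (2)*(-1)) / -2 = -5
x = (-29 - (6)*(-5) - (-1)*(-1)) / 2 = 0

(0, -5, -1)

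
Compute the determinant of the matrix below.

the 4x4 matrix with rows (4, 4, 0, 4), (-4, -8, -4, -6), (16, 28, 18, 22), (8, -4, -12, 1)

det(A) = 96

Forward elimination:
R2 <- R2 - (-1)*R1:  [  0  -4  -4  -2 ]
R3 <- R3 - (4)*R1:  [  0  12  18   6 ]
R4 <- R4 - (2)*R1:  [   0  -12  -12   -7 ]
R3 <- R3 - (-3)*R2:  [ 0  0  6  0 ]
R4 <- R4 - (3)*R2:  [  0   0   0  -1 ]
Upper-triangular form:
[ 4   4   0   4 ]
[ 0  -4  -4  -2 ]
[ 0   0   6   0 ]
[ 0   0   0  -1 ]
det(A) = (-1)^0 * (4) * (-4) * (6) * (-1) = 96  (0 row swaps -> sign +1)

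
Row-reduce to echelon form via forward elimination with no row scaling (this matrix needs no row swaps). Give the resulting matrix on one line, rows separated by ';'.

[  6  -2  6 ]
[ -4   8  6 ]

REF = [6 -2 6; 0 20/3 10]

Forward elimination:
R2 <- R2 - (-2/3)*R1:  [    0  20/3    10 ]
Row echelon form:
[ 6    -2   6 ]
[ 0  20/3  10 ]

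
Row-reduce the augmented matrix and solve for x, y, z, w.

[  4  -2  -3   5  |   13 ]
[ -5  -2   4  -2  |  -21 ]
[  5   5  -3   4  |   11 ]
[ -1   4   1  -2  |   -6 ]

Forward elimination on [A|b]:
R2 <- R2 - (-5/4)*R1:  [     0   -9/2    1/4   17/4  -19/4 ]
R3 <- R3 - (5/4)*R1:  [     0   15/2    3/4   -9/4  -21/4 ]
R4 <- R4 - (-1/4)*R1:  [     0    7/2    1/4   -3/4  -11/4 ]
R3 <- R3 - (-5/3)*R2:  [     0      0    7/6   29/6  -79/6 ]
R4 <- R4 - (-7/9)*R2:  [     0      0    4/9   23/9  -58/9 ]
R4 <- R4 - (8/21)*R3:  [     0      0      0    5/7  -10/7 ]
Row echelon form:
[ 4    -2   -3     5  |     13 ]
[ 0  -9/2  1/4  17/4  |  -19/4 ]
[ 0     0  7/6  29/6  |  -79/6 ]
[ 0     0    0   5/7  |  -10/7 ]
Back-substitution:
w = (-10/7) / (5/7) = -2
z = (-79/6 - (29/6)*(-2)) / (7/6) = -3
y = (-19/4 - (1/4)*(-3) - (17/4)*(-2)) / (-9/2) = -1
x = (13 - (-2)*(-1) - (-3)*(-3) - (5)*(-2)) / 4 = 3

(3, -1, -3, -2)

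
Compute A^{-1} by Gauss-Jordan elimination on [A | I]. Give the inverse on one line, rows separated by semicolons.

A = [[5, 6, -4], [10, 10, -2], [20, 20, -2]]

inverse = [-1 17/5 -7/5; 1 -7/2 3/2; 0 -1 1/2]

Gauss-Jordan on [A | I]:
R1 <- (1/5)*R1:  [    1   6/5  -4/5  |   1/5     0     0 ]
R2 <- R2 - (10)*R1:  [  0  -2   6  |  -2   1   0 ]
R3 <- R3 - (20)*R1:  [  0  -4  14  |  -4   0   1 ]
R2 <- (1/-2)*R2:  [    0     1    -3  |     1  -1/2     0 ]
R1 <- R1 - (6/5)*R2:  [    1     0  14/5  |    -1   3/5     0 ]
R3 <- R3 - (-4)*R2:  [  0   0   2  |   0  -2   1 ]
R3 <- (1/2)*R3:  [   0    0    1  |    0   -1  1/2 ]
R1 <- R1 - (14/5)*R3:  [    1     0     0  |    -1  17/5  -7/5 ]
R2 <- R2 - (-3)*R3:  [    0     1     0  |     1  -7/2   3/2 ]
Right block of [I | A^{-1}] is the inverse:
[ -1  17/5  -7/5 ]
[  1  -7/2   3/2 ]
[  0    -1   1/2 ]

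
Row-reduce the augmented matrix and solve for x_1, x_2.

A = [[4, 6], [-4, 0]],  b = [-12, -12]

(3, -4)

Forward elimination on [A|b]:
R2 <- R2 - (-1)*R1:  [   0    6  -24 ]
Row echelon form:
[ 4  6  |  -12 ]
[ 0  6  |  -24 ]
Back-substitution:
x_2 = (-24) / 6 = -4
x_1 = (-12 - (6)*(-4)) / 4 = 3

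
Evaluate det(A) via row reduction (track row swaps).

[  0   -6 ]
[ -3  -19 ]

det(A) = -18

Forward elimination:
R1 <-> R2   (pivot in column 1 was zero)
[ -3  -19 ]
[  0   -6 ]
Upper-triangular form:
[ -3  -19 ]
[  0   -6 ]
det(A) = (-1)^1 * (-3) * (-6) = -18  (1 row swap -> sign -1)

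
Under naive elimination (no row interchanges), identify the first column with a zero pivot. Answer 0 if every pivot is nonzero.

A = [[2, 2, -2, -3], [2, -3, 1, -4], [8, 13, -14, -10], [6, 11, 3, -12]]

Naive forward elimination:
R2 <- R2 - (1)*R1:  [  0  -5   3  -1 ]
R3 <- R3 - (4)*R1:  [  0   5  -6   2 ]
R4 <- R4 - (3)*R1:  [  0   5   9  -3 ]
R3 <- R3 - (-1)*R2:  [  0   0  -3   1 ]
R4 <- R4 - (-1)*R2:  [  0   0  12  -4 ]
R4 <- R4 - (-4)*R3:  [ 0  0  0  0 ]
Matrix at this point:
[ 2   2  -2  -3 ]
[ 0  -5   3  -1 ]
[ 0   0  -3   1 ]
[ 0   0   0   0 ]
Pivot entry (4,4) in the last row is zero and there are no rows below to swap with -> zero pivot in column 4 (A is singular).

first zero-pivot column = 4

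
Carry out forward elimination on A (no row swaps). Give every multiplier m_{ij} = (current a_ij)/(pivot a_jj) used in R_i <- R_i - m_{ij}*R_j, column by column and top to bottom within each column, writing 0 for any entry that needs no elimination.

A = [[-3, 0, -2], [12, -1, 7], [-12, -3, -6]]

multipliers: -4, 4, 3

Forward elimination:
R2 <- R2 - (-4)*R1:  [  0  -1  -1 ]
R3 <- R3 - (4)*R1:  [  0  -3   2 ]
R3 <- R3 - (3)*R2:  [ 0  0  5 ]
Multipliers (in order of application): m_{21} = -4, m_{31} = 4, m_{32} = 3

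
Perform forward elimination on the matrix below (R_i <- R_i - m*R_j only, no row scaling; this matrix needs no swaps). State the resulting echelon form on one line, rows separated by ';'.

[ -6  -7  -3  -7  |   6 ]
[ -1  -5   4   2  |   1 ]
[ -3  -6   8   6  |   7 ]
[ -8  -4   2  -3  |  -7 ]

Forward elimination:
R2 <- R2 - (1/6)*R1:  [     0  -23/6    9/2   19/6      0 ]
R3 <- R3 - (1/2)*R1:  [    0  -5/2  19/2  19/2     4 ]
R4 <- R4 - (4/3)*R1:  [    0  16/3     6  19/3   -15 ]
R3 <- R3 - (15/23)*R2:  [      0       0  151/23  171/23       4 ]
R4 <- R4 - (-32/23)*R2:  [      0       0  282/23  247/23     -15 ]
R4 <- R4 - (282/151)*R3:  [         0          0          0   -475/151  -3393/151 ]
Row echelon form:
[ -6     -7      -3        -7  |          6 ]
[  0  -23/6     9/2      19/6  |          0 ]
[  0      0  151/23    171/23  |          4 ]
[  0      0       0  -475/151  |  -3393/151 ]

REF = [-6 -7 -3 -7 6; 0 -23/6 9/2 19/6 0; 0 0 151/23 171/23 4; 0 0 0 -475/151 -3393/151]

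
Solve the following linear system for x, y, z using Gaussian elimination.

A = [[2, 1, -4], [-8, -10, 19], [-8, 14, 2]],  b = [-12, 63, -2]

Forward elimination on [A|b]:
R2 <- R2 - (-4)*R1:  [  0  -6   3  15 ]
R3 <- R3 - (-4)*R1:  [   0   18  -14  -50 ]
R3 <- R3 - (-3)*R2:  [  0   0  -5  -5 ]
Row echelon form:
[ 2   1  -4  |  -12 ]
[ 0  -6   3  |   15 ]
[ 0   0  -5  |   -5 ]
Back-substitution:
z = (-5) / -5 = 1
y = (15 - (3)*(1)) / -6 = -2
x = (-12 - (1)*(-2) - (-4)*(1)) / 2 = -3

(-3, -2, 1)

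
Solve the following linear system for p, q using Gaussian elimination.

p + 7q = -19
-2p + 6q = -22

Forward elimination on [A|b]:
R2 <- R2 - (-2)*R1:  [   0   20  -60 ]
Row echelon form:
[ 1   7  |  -19 ]
[ 0  20  |  -60 ]
Back-substitution:
q = (-60) / 20 = -3
p = (-19 - (7)*(-3)) / 1 = 2

(2, -3)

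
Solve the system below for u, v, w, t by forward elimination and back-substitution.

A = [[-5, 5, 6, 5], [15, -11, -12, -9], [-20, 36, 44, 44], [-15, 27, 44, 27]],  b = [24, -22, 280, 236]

(5, 2, 4, 3)

Forward elimination on [A|b]:
R2 <- R2 - (-3)*R1:  [  0   4   6   6  50 ]
R3 <- R3 - (4)*R1:  [   0   16   20   24  184 ]
R4 <- R4 - (3)*R1:  [   0   12   26   12  164 ]
R3 <- R3 - (4)*R2:  [   0    0   -4    0  -16 ]
R4 <- R4 - (3)*R2:  [  0   0   8  -6  14 ]
R4 <- R4 - (-2)*R3:  [   0    0    0   -6  -18 ]
Row echelon form:
[ -5  5   6   5  |   24 ]
[  0  4   6   6  |   50 ]
[  0  0  -4   0  |  -16 ]
[  0  0   0  -6  |  -18 ]
Back-substitution:
t = (-18) / -6 = 3
w = (-16) / -4 = 4
v = (50 - (6)*(4) - (6)*(3)) / 4 = 2
u = (24 - (5)*(2) - (6)*(4) - (5)*(3)) / -5 = 5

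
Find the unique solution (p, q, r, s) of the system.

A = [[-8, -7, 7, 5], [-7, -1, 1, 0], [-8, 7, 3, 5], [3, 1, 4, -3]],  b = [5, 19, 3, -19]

(-3, -1, -3, -1)

Forward elimination on [A|b]:
R2 <- R2 - (7/8)*R1:  [     0   41/8  -41/8  -35/8  117/8 ]
R3 <- R3 - (1)*R1:  [  0  14  -4   0  -2 ]
R4 <- R4 - (-3/8)*R1:  [      0   -13/8    53/8    -9/8  -137/8 ]
R3 <- R3 - (112/41)*R2:  [        0         0        10    490/41  -1720/41 ]
R4 <- R4 - (-13/41)*R2:  [       0        0        5  -103/41  -512/41 ]
R4 <- R4 - (1/2)*R3:  [       0        0        0  -348/41   348/41 ]
Row echelon form:
[ -8    -7      7        5  |         5 ]
[  0  41/8  -41/8    -35/8  |     117/8 ]
[  0     0     10   490/41  |  -1720/41 ]
[  0     0      0  -348/41  |    348/41 ]
Back-substitution:
s = (348/41) / (-348/41) = -1
r = (-1720/41 - (490/41)*(-1)) / 10 = -3
q = (117/8 - (-41/8)*(-3) - (-35/8)*(-1)) / (41/8) = -1
p = (5 - (-7)*(-1) - (7)*(-3) - (5)*(-1)) / -8 = -3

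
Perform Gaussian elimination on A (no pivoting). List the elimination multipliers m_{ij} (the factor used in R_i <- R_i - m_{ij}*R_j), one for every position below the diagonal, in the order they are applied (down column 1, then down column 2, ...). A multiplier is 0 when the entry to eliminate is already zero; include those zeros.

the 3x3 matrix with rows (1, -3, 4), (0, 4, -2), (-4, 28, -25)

Forward elimination:
R2: entry in column 1 is already 0 -> m_{21} = 0 (no row operation needed)
R3 <- R3 - (-4)*R1:  [  0  16  -9 ]
R3 <- R3 - (4)*R2:  [  0   0  -1 ]
Multipliers (in order of application): m_{21} = 0, m_{31} = -4, m_{32} = 4

multipliers: 0, -4, 4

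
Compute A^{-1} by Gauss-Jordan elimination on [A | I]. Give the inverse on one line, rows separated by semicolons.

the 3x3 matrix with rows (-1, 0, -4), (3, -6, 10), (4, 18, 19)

inverse = [49/3 4 4/3; 17/18 1/6 1/9; -13/3 -1 -1/3]

Gauss-Jordan on [A | I]:
R1 <- (1/-1)*R1:  [  1   0   4  |  -1   0   0 ]
R2 <- R2 - (3)*R1:  [  0  -6  -2  |   3   1   0 ]
R3 <- R3 - (4)*R1:  [  0  18   3  |   4   0   1 ]
R2 <- (1/-6)*R2:  [    0     1   1/3  |  -1/2  -1/6     0 ]
R3 <- R3 - (18)*R2:  [  0   0  -3  |  13   3   1 ]
R3 <- (1/-3)*R3:  [     0      0      1  |  -13/3     -1   -1/3 ]
R1 <- R1 - (4)*R3:  [    1     0     0  |  49/3     4   4/3 ]
R2 <- R2 - (1/3)*R3:  [     0      1      0  |  17/18    1/6    1/9 ]
Right block of [I | A^{-1}] is the inverse:
[  49/3    4   4/3 ]
[ 17/18  1/6   1/9 ]
[ -13/3   -1  -1/3 ]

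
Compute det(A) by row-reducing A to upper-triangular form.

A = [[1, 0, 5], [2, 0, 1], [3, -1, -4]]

Forward elimination:
R2 <- R2 - (2)*R1:  [  0   0  -9 ]
R3 <- R3 - (3)*R1:  [   0   -1  -19 ]
R2 <-> R3   (pivot in column 2 was zero)
[ 1   0    5 ]
[ 0  -1  -19 ]
[ 0   0   -9 ]
Upper-triangular form:
[ 1   0    5 ]
[ 0  -1  -19 ]
[ 0   0   -9 ]
det(A) = (-1)^1 * (1) * (-1) * (-9) = -9  (1 row swap -> sign -1)

det(A) = -9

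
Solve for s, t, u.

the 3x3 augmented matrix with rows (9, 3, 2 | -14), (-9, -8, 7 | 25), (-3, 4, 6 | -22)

(0, -4, -1)

Forward elimination on [A|b]:
R2 <- R2 - (-1)*R1:  [  0  -5   9  11 ]
R3 <- R3 - (-1/3)*R1:  [     0      5   20/3  -80/3 ]
R3 <- R3 - (-1)*R2:  [     0      0   47/3  -47/3 ]
Row echelon form:
[ 9   3     2  |    -14 ]
[ 0  -5     9  |     11 ]
[ 0   0  47/3  |  -47/3 ]
Back-substitution:
u = (-47/3) / (47/3) = -1
t = (11 - (9)*(-1)) / -5 = -4
s = (-14 - (3)*(-4) - (2)*(-1)) / 9 = 0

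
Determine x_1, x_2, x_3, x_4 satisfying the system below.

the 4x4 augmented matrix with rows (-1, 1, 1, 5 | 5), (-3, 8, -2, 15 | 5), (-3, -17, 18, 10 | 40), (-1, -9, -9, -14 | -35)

(-1, 1, 3, 0)

Forward elimination on [A|b]:
R2 <- R2 - (3)*R1:  [   0    5   -5    0  -10 ]
R3 <- R3 - (3)*R1:  [   0  -20   15   -5   25 ]
R4 <- R4 - (1)*R1:  [   0  -10  -10  -19  -40 ]
R3 <- R3 - (-4)*R2:  [   0    0   -5   -5  -15 ]
R4 <- R4 - (-2)*R2:  [   0    0  -20  -19  -60 ]
R4 <- R4 - (4)*R3:  [ 0  0  0  1  0 ]
Row echelon form:
[ -1  1   1   5  |    5 ]
[  0  5  -5   0  |  -10 ]
[  0  0  -5  -5  |  -15 ]
[  0  0   0   1  |    0 ]
Back-substitution:
x_4 = (0) / 1 = 0
x_3 = (-15 - (-5)*(0)) / -5 = 3
x_2 = (-10 - (-5)*(3)) / 5 = 1
x_1 = (5 - (1)*(1) - (1)*(3) - (5)*(0)) / -1 = -1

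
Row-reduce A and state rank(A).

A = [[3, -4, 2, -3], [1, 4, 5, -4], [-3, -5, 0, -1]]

rank(A) = 3

Row reduction:
R2 <- R2 - (1/3)*R1:  [    0  16/3  13/3    -3 ]
R3 <- R3 - (-1)*R1:  [  0  -9   2  -4 ]
R3 <- R3 - (-27/16)*R2:  [       0        0   149/16  -145/16 ]
Row echelon form:
[ 3    -4       2       -3 ]
[ 0  16/3    13/3       -3 ]
[ 0     0  149/16  -145/16 ]
Nonzero rows / pivot columns: 3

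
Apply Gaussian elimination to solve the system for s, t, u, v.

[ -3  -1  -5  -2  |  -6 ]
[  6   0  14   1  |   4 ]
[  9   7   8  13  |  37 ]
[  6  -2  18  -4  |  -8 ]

(-2, 3, 1, 2)

Forward elimination on [A|b]:
R2 <- R2 - (-2)*R1:  [  0  -2   4  -3  -8 ]
R3 <- R3 - (-3)*R1:  [  0   4  -7   7  19 ]
R4 <- R4 - (-2)*R1:  [   0   -4    8   -8  -20 ]
R3 <- R3 - (-2)*R2:  [ 0  0  1  1  3 ]
R4 <- R4 - (2)*R2:  [  0   0   0  -2  -4 ]
Row echelon form:
[ -3  -1  -5  -2  |  -6 ]
[  0  -2   4  -3  |  -8 ]
[  0   0   1   1  |   3 ]
[  0   0   0  -2  |  -4 ]
Back-substitution:
v = (-4) / -2 = 2
u = (3 - (1)*(2)) / 1 = 1
t = (-8 - (4)*(1) - (-3)*(2)) / -2 = 3
s = (-6 - (-1)*(3) - (-5)*(1) - (-2)*(2)) / -3 = -2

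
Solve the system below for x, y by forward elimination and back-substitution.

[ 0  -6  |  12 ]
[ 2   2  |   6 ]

(5, -2)

Forward elimination on [A|b]:
R1 <-> R2   (pivot in column 1 was zero)
[ 2   2   6 ]
[ 0  -6  12 ]
Row echelon form:
[ 2   2  |   6 ]
[ 0  -6  |  12 ]
Back-substitution:
y = (12) / -6 = -2
x = (6 - (2)*(-2)) / 2 = 5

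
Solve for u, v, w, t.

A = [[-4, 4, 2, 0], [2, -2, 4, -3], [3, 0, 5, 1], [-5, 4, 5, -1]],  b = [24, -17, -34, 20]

(-3, 5, -4, -5)

Forward elimination on [A|b]:
R2 <- R2 - (-1/2)*R1:  [  0   0   5  -3  -5 ]
R3 <- R3 - (-3/4)*R1:  [    0     3  13/2     1   -16 ]
R4 <- R4 - (5/4)*R1:  [   0   -1  5/2   -1  -10 ]
R2 <-> R3   (pivot in column 2 was zero)
[ -4   4     2   0   24 ]
[  0   3  13/2   1  -16 ]
[  0   0     5  -3   -5 ]
[  0  -1   5/2  -1  -10 ]
R4 <- R4 - (-1/3)*R2:  [     0      0   14/3   -2/3  -46/3 ]
R4 <- R4 - (14/15)*R3:  [     0      0      0  32/15  -32/3 ]
Row echelon form:
[ -4  4     2      0  |     24 ]
[  0  3  13/2      1  |    -16 ]
[  0  0     5     -3  |     -5 ]
[  0  0     0  32/15  |  -32/3 ]
Back-substitution:
t = (-32/3) / (32/15) = -5
w = (-5 - (-3)*(-5)) / 5 = -4
v = (-16 - (13/2)*(-4) - (1)*(-5)) / 3 = 5
u = (24 - (4)*(5) - (2)*(-4)) / -4 = -3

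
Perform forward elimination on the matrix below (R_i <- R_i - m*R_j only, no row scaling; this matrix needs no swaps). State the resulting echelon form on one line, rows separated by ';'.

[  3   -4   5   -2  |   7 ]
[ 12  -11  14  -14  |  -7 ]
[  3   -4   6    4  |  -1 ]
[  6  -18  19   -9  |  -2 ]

Forward elimination:
R2 <- R2 - (4)*R1:  [   0    5   -6   -6  -35 ]
R3 <- R3 - (1)*R1:  [  0   0   1   6  -8 ]
R4 <- R4 - (2)*R1:  [   0  -10    9   -5  -16 ]
R4 <- R4 - (-2)*R2:  [   0    0   -3  -17  -86 ]
R4 <- R4 - (-3)*R3:  [    0     0     0     1  -110 ]
Row echelon form:
[ 3  -4   5  -2  |     7 ]
[ 0   5  -6  -6  |   -35 ]
[ 0   0   1   6  |    -8 ]
[ 0   0   0   1  |  -110 ]

REF = [3 -4 5 -2 7; 0 5 -6 -6 -35; 0 0 1 6 -8; 0 0 0 1 -110]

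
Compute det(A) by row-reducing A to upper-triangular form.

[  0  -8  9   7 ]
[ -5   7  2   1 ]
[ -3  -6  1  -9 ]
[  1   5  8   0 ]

Forward elimination:
R1 <-> R2   (pivot in column 1 was zero)
[ -5   7  2   1 ]
[  0  -8  9   7 ]
[ -3  -6  1  -9 ]
[  1   5  8   0 ]
R3 <- R3 - (3/5)*R1:  [     0  -51/5   -1/5  -48/5 ]
R4 <- R4 - (-1/5)*R1:  [    0  32/5  42/5   1/5 ]
R3 <- R3 - (51/40)*R2:  [       0        0  -467/40  -741/40 ]
R4 <- R4 - (-4/5)*R2:  [    0     0  78/5  29/5 ]
R4 <- R4 - (-624/467)*R3:  [         0          0          0  -8851/467 ]
Upper-triangular form:
[ -5   7        2          1 ]
[  0  -8        9          7 ]
[  0   0  -467/40    -741/40 ]
[  0   0        0  -8851/467 ]
det(A) = (-1)^1 * (-5) * (-8) * (-467/40) * (-8851/467) = -8851  (1 row swap -> sign -1)

det(A) = -8851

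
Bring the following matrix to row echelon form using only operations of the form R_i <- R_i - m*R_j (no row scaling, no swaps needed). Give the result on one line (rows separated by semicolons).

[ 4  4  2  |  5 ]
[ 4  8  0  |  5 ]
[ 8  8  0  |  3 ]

REF = [4 4 2 5; 0 4 -2 0; 0 0 -4 -7]

Forward elimination:
R2 <- R2 - (1)*R1:  [  0   4  -2   0 ]
R3 <- R3 - (2)*R1:  [  0   0  -4  -7 ]
Row echelon form:
[ 4  4   2  |   5 ]
[ 0  4  -2  |   0 ]
[ 0  0  -4  |  -7 ]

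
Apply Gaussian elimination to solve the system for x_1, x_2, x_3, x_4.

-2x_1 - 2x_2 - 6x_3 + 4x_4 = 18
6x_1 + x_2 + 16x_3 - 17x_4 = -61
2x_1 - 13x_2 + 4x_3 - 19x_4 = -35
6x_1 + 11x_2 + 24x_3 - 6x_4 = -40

(-4, -2, 1, 3)

Forward elimination on [A|b]:
R2 <- R2 - (-3)*R1:  [  0  -5  -2  -5  -7 ]
R3 <- R3 - (-1)*R1:  [   0  -15   -2  -15  -17 ]
R4 <- R4 - (-3)*R1:  [  0   5   6   6  14 ]
R3 <- R3 - (3)*R2:  [ 0  0  4  0  4 ]
R4 <- R4 - (-1)*R2:  [ 0  0  4  1  7 ]
R4 <- R4 - (1)*R3:  [ 0  0  0  1  3 ]
Row echelon form:
[ -2  -2  -6   4  |  18 ]
[  0  -5  -2  -5  |  -7 ]
[  0   0   4   0  |   4 ]
[  0   0   0   1  |   3 ]
Back-substitution:
x_4 = (3) / 1 = 3
x_3 = (4) / 4 = 1
x_2 = (-7 - (-2)*(1) - (-5)*(3)) / -5 = -2
x_1 = (18 - (-2)*(-2) - (-6)*(1) - (4)*(3)) / -2 = -4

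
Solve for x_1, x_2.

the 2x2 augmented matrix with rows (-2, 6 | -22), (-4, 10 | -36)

(-1, -4)

Forward elimination on [A|b]:
R2 <- R2 - (2)*R1:  [  0  -2   8 ]
Row echelon form:
[ -2   6  |  -22 ]
[  0  -2  |    8 ]
Back-substitution:
x_2 = (8) / -2 = -4
x_1 = (-22 - (6)*(-4)) / -2 = -1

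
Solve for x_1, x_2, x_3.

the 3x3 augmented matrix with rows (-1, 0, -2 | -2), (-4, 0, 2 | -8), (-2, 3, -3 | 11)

(2, 5, 0)

Forward elimination on [A|b]:
R2 <- R2 - (4)*R1:  [  0   0  10   0 ]
R3 <- R3 - (2)*R1:  [  0   3   1  15 ]
R2 <-> R3   (pivot in column 2 was zero)
[ -1  0  -2  -2 ]
[  0  3   1  15 ]
[  0  0  10   0 ]
Row echelon form:
[ -1  0  -2  |  -2 ]
[  0  3   1  |  15 ]
[  0  0  10  |   0 ]
Back-substitution:
x_3 = (0) / 10 = 0
x_2 = (15 - (1)*(0)) / 3 = 5
x_1 = (-2 - (-2)*(0)) / -1 = 2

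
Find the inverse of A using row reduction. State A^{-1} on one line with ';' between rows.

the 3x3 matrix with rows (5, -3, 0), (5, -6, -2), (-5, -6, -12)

Gauss-Jordan on [A | I]:
R1 <- (1/5)*R1:  [    1  -3/5     0  |   1/5     0     0 ]
R2 <- R2 - (5)*R1:  [  0  -3  -2  |  -1   1   0 ]
R3 <- R3 - (-5)*R1:  [   0   -9  -12  |    1    0    1 ]
R2 <- (1/-3)*R2:  [    0     1   2/3  |   1/3  -1/3     0 ]
R1 <- R1 - (-3/5)*R2:  [    1     0   2/5  |   2/5  -1/5     0 ]
R3 <- R3 - (-9)*R2:  [  0   0  -6  |   4  -3   1 ]
R3 <- (1/-6)*R3:  [    0     0     1  |  -2/3   1/2  -1/6 ]
R1 <- R1 - (2/5)*R3:  [    1     0     0  |   2/3  -2/5  1/15 ]
R2 <- R2 - (2/3)*R3:  [    0     1     0  |   7/9  -2/3   1/9 ]
Right block of [I | A^{-1}] is the inverse:
[  2/3  -2/5  1/15 ]
[  7/9  -2/3   1/9 ]
[ -2/3   1/2  -1/6 ]

inverse = [2/3 -2/5 1/15; 7/9 -2/3 1/9; -2/3 1/2 -1/6]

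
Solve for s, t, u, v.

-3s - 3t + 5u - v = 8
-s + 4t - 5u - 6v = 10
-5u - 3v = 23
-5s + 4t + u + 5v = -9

Forward elimination on [A|b]:
R2 <- R2 - (1/3)*R1:  [     0      5  -20/3  -17/3   22/3 ]
R4 <- R4 - (5/3)*R1:  [     0      9  -22/3   20/3  -67/3 ]
R4 <- R4 - (9/5)*R2:  [       0        0     14/3   253/15  -533/15 ]
R4 <- R4 - (-14/15)*R3:  [       0        0        0   211/15  -211/15 ]
Row echelon form:
[ -3  -3      5      -1  |        8 ]
[  0   5  -20/3   -17/3  |     22/3 ]
[  0   0     -5      -3  |       23 ]
[  0   0      0  211/15  |  -211/15 ]
Back-substitution:
v = (-211/15) / (211/15) = -1
u = (23 - (-3)*(-1)) / -5 = -4
t = (22/3 - (-20/3)*(-4) - (-17/3)*(-1)) / 5 = -5
s = (8 - (-3)*(-5) - (5)*(-4) - (-1)*(-1)) / -3 = -4

(-4, -5, -4, -1)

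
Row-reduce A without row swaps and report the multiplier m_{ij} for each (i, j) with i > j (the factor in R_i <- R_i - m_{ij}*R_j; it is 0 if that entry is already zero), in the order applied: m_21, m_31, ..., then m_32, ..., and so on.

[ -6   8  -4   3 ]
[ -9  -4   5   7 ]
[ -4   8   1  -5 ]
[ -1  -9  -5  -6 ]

multipliers: 3/2, 2/3, 1/6, -1/6, 31/48, -183/88

Forward elimination:
R2 <- R2 - (3/2)*R1:  [   0  -16   11  5/2 ]
R3 <- R3 - (2/3)*R1:  [    0   8/3  11/3    -7 ]
R4 <- R4 - (1/6)*R1:  [     0  -31/3  -13/3  -13/2 ]
R3 <- R3 - (-1/6)*R2:  [      0       0    11/2  -79/12 ]
R4 <- R4 - (31/48)*R2:  [       0        0  -183/16  -779/96 ]
R4 <- R4 - (-183/88)*R3:  [          0           0           0  -11513/528 ]
Multipliers (in order of application): m_{21} = 3/2, m_{31} = 2/3, m_{41} = 1/6, m_{32} = -1/6, m_{42} = 31/48, m_{43} = -183/88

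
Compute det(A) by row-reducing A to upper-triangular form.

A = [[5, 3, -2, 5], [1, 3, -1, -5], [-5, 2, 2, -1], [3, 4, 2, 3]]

Forward elimination:
R2 <- R2 - (1/5)*R1:  [    0  12/5  -3/5    -6 ]
R3 <- R3 - (-1)*R1:  [ 0  5  0  4 ]
R4 <- R4 - (3/5)*R1:  [    0  11/5  16/5     0 ]
R3 <- R3 - (25/12)*R2:  [    0     0   5/4  33/2 ]
R4 <- R4 - (11/12)*R2:  [    0     0  15/4  11/2 ]
R4 <- R4 - (3)*R3:  [   0    0    0  -44 ]
Upper-triangular form:
[ 5     3    -2     5 ]
[ 0  12/5  -3/5    -6 ]
[ 0     0   5/4  33/2 ]
[ 0     0     0   -44 ]
det(A) = (-1)^0 * (5) * (12/5) * (5/4) * (-44) = -660  (0 row swaps -> sign +1)

det(A) = -660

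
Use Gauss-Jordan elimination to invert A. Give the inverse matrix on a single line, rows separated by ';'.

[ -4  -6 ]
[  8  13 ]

Gauss-Jordan on [A | I]:
R1 <- (1/-4)*R1:  [    1   3/2  |  -1/4     0 ]
R2 <- R2 - (8)*R1:  [ 0  1  |  2  1 ]
R1 <- R1 - (3/2)*R2:  [     1      0  |  -13/4   -3/2 ]
Right block of [I | A^{-1}] is the inverse:
[ -13/4  -3/2 ]
[     2     1 ]

inverse = [-13/4 -3/2; 2 1]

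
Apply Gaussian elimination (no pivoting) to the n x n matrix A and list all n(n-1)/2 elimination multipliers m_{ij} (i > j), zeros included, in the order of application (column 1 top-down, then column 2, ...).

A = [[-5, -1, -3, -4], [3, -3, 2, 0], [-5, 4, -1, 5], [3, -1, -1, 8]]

Forward elimination:
R2 <- R2 - (-3/5)*R1:  [     0  -18/5    1/5  -12/5 ]
R3 <- R3 - (1)*R1:  [ 0  5  2  9 ]
R4 <- R4 - (-3/5)*R1:  [     0   -8/5  -14/5   28/5 ]
R3 <- R3 - (-25/18)*R2:  [     0      0  41/18   17/3 ]
R4 <- R4 - (4/9)*R2:  [     0      0  -26/9   20/3 ]
R4 <- R4 - (-52/41)*R3:  [      0       0       0  568/41 ]
Multipliers (in order of application): m_{21} = -3/5, m_{31} = 1, m_{41} = -3/5, m_{32} = -25/18, m_{42} = 4/9, m_{43} = -52/41

multipliers: -3/5, 1, -3/5, -25/18, 4/9, -52/41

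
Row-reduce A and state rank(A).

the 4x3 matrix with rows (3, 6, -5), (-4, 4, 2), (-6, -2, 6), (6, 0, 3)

Row reduction:
R2 <- R2 - (-4/3)*R1:  [     0     12  -14/3 ]
R3 <- R3 - (-2)*R1:  [  0  10  -4 ]
R4 <- R4 - (2)*R1:  [   0  -12   13 ]
R3 <- R3 - (5/6)*R2:  [    0     0  -1/9 ]
R4 <- R4 - (-1)*R2:  [    0     0  25/3 ]
R4 <- R4 - (-75)*R3:  [ 0  0  0 ]
Row echelon form:
[ 3   6     -5 ]
[ 0  12  -14/3 ]
[ 0   0   -1/9 ]
[ 0   0      0 ]
Nonzero rows / pivot columns: 3

rank(A) = 3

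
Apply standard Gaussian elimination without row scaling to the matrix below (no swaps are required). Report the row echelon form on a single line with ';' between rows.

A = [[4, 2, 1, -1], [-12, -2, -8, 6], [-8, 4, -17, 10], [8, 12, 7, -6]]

REF = [4 2 1 -1; 0 4 -5 3; 0 0 -5 2; 0 0 0 -4]

Forward elimination:
R2 <- R2 - (-3)*R1:  [  0   4  -5   3 ]
R3 <- R3 - (-2)*R1:  [   0    8  -15    8 ]
R4 <- R4 - (2)*R1:  [  0   8   5  -4 ]
R3 <- R3 - (2)*R2:  [  0   0  -5   2 ]
R4 <- R4 - (2)*R2:  [   0    0   15  -10 ]
R4 <- R4 - (-3)*R3:  [  0   0   0  -4 ]
Row echelon form:
[ 4  2   1  -1 ]
[ 0  4  -5   3 ]
[ 0  0  -5   2 ]
[ 0  0   0  -4 ]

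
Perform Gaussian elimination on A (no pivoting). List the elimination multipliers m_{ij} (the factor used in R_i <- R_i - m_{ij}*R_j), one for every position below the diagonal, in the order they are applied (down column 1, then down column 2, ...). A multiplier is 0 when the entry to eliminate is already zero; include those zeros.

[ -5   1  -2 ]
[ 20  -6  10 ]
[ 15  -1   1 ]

Forward elimination:
R2 <- R2 - (-4)*R1:  [  0  -2   2 ]
R3 <- R3 - (-3)*R1:  [  0   2  -5 ]
R3 <- R3 - (-1)*R2:  [  0   0  -3 ]
Multipliers (in order of application): m_{21} = -4, m_{31} = -3, m_{32} = -1

multipliers: -4, -3, -1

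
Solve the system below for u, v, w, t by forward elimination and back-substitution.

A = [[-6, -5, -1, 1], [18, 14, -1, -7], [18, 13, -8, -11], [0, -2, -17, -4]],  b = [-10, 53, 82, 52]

Forward elimination on [A|b]:
R2 <- R2 - (-3)*R1:  [  0  -1  -4  -4  23 ]
R3 <- R3 - (-3)*R1:  [   0   -2  -11   -8   52 ]
R3 <- R3 - (2)*R2:  [  0   0  -3   0   6 ]
R4 <- R4 - (2)*R2:  [  0   0  -9   4   6 ]
R4 <- R4 - (3)*R3:  [   0    0    0    4  -12 ]
Row echelon form:
[ -6  -5  -1   1  |  -10 ]
[  0  -1  -4  -4  |   23 ]
[  0   0  -3   0  |    6 ]
[  0   0   0   4  |  -12 ]
Back-substitution:
t = (-12) / 4 = -3
w = (6) / -3 = -2
v = (23 - (-4)*(-2) - (-4)*(-3)) / -1 = -3
u = (-10 - (-5)*(-3) - (-1)*(-2) - (1)*(-3)) / -6 = 4

(4, -3, -2, -3)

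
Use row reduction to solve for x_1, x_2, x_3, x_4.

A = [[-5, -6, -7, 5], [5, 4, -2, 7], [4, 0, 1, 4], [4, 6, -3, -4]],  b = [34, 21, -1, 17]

Forward elimination on [A|b]:
R2 <- R2 - (-1)*R1:  [  0  -2  -9  12  55 ]
R3 <- R3 - (-4/5)*R1:  [     0  -24/5  -23/5      8  131/5 ]
R4 <- R4 - (-4/5)*R1:  [     0    6/5  -43/5      0  221/5 ]
R3 <- R3 - (12/5)*R2:  [      0       0      17  -104/5  -529/5 ]
R4 <- R4 - (-3/5)*R2:  [     0      0    -14   36/5  386/5 ]
R4 <- R4 - (-14/17)*R3:  [       0        0        0  -844/85  -844/85 ]
Row echelon form:
[ -5  -6  -7        5  |       34 ]
[  0  -2  -9       12  |       55 ]
[  0   0  17   -104/5  |   -529/5 ]
[  0   0   0  -844/85  |  -844/85 ]
Back-substitution:
x_4 = (-844/85) / (-844/85) = 1
x_3 = (-529/5 - (-104/5)*(1)) / 17 = -5
x_2 = (55 - (-9)*(-5) - (12)*(1)) / -2 = 1
x_1 = (34 - (-6)*(1) - (-7)*(-5) - (5)*(1)) / -5 = 0

(0, 1, -5, 1)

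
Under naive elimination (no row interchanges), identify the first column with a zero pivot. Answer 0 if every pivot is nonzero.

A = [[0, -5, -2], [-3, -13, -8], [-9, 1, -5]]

Naive forward elimination:
Pivot entry (1,1) is zero but row 2 has -3 in column 1 -> naive elimination stops; a row interchange (e.g. R1 <-> R2) would be required here.

first zero-pivot column = 1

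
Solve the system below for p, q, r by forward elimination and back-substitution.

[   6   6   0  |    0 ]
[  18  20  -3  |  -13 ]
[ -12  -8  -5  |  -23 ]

(2, -2, 3)

Forward elimination on [A|b]:
R2 <- R2 - (3)*R1:  [   0    2   -3  -13 ]
R3 <- R3 - (-2)*R1:  [   0    4   -5  -23 ]
R3 <- R3 - (2)*R2:  [ 0  0  1  3 ]
Row echelon form:
[ 6  6   0  |    0 ]
[ 0  2  -3  |  -13 ]
[ 0  0   1  |    3 ]
Back-substitution:
r = (3) / 1 = 3
q = (-13 - (-3)*(3)) / 2 = -2
p = (0 - (6)*(-2)) / 6 = 2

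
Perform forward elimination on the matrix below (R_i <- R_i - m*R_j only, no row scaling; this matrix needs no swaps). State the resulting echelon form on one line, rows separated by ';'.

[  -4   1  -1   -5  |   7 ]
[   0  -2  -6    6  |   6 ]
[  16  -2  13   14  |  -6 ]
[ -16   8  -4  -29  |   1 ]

REF = [-4 1 -1 -5 7; 0 -2 -6 6 6; 0 0 3 0 28; 0 0 0 3 97]

Forward elimination:
R3 <- R3 - (-4)*R1:  [  0   2   9  -6  22 ]
R4 <- R4 - (4)*R1:  [   0    4    0   -9  -27 ]
R3 <- R3 - (-1)*R2:  [  0   0   3   0  28 ]
R4 <- R4 - (-2)*R2:  [   0    0  -12    3  -15 ]
R4 <- R4 - (-4)*R3:  [  0   0   0   3  97 ]
Row echelon form:
[ -4   1  -1  -5  |   7 ]
[  0  -2  -6   6  |   6 ]
[  0   0   3   0  |  28 ]
[  0   0   0   3  |  97 ]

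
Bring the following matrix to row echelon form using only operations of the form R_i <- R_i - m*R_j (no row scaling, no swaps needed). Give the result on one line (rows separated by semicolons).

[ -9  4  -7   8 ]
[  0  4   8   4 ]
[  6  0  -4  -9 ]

REF = [-9 4 -7 8; 0 4 8 4; 0 0 -14 -19/3]

Forward elimination:
R3 <- R3 - (-2/3)*R1:  [     0    8/3  -26/3  -11/3 ]
R3 <- R3 - (2/3)*R2:  [     0      0    -14  -19/3 ]
Row echelon form:
[ -9  4   -7      8 ]
[  0  4    8      4 ]
[  0  0  -14  -19/3 ]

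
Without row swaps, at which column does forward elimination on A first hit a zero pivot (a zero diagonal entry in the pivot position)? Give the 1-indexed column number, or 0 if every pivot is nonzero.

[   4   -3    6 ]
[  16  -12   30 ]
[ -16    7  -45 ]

Naive forward elimination:
R2 <- R2 - (4)*R1:  [ 0  0  6 ]
R3 <- R3 - (-4)*R1:  [   0   -5  -21 ]
Matrix at this point:
[ 4  -3    6 ]
[ 0   0    6 ]
[ 0  -5  -21 ]
Pivot entry (2,2) is zero but row 3 has -5 in column 2 -> naive elimination stops; a row interchange (e.g. R2 <-> R3) would be required here.

first zero-pivot column = 2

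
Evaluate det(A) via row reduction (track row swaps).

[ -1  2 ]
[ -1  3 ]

Forward elimination:
R2 <- R2 - (1)*R1:  [ 0  1 ]
Upper-triangular form:
[ -1  2 ]
[  0  1 ]
det(A) = (-1)^0 * (-1) * (1) = -1  (0 row swaps -> sign +1)

det(A) = -1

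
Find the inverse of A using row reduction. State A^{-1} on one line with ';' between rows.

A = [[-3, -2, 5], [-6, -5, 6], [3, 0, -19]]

Gauss-Jordan on [A | I]:
R1 <- (1/-3)*R1:  [    1   2/3  -5/3  |  -1/3     0     0 ]
R2 <- R2 - (-6)*R1:  [  0  -1  -4  |  -2   1   0 ]
R3 <- R3 - (3)*R1:  [   0   -2  -14  |    1    0    1 ]
R2 <- (1/-1)*R2:  [  0   1   4  |   2  -1   0 ]
R1 <- R1 - (2/3)*R2:  [     1      0  -13/3  |   -5/3    2/3      0 ]
R3 <- R3 - (-2)*R2:  [  0   0  -6  |   5  -2   1 ]
R3 <- (1/-6)*R3:  [    0     0     1  |  -5/6   1/3  -1/6 ]
R1 <- R1 - (-13/3)*R3:  [      1       0       0  |  -95/18    19/9  -13/18 ]
R2 <- R2 - (4)*R3:  [    0     1     0  |  16/3  -7/3   2/3 ]
Right block of [I | A^{-1}] is the inverse:
[ -95/18  19/9  -13/18 ]
[   16/3  -7/3     2/3 ]
[   -5/6   1/3    -1/6 ]

inverse = [-95/18 19/9 -13/18; 16/3 -7/3 2/3; -5/6 1/3 -1/6]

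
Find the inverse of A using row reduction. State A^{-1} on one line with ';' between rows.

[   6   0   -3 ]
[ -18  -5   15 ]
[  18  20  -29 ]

Gauss-Jordan on [A | I]:
R1 <- (1/6)*R1:  [    1     0  -1/2  |   1/6     0     0 ]
R2 <- R2 - (-18)*R1:  [  0  -5   6  |   3   1   0 ]
R3 <- R3 - (18)*R1:  [   0   20  -20  |   -3    0    1 ]
R2 <- (1/-5)*R2:  [    0     1  -6/5  |  -3/5  -1/5     0 ]
R3 <- R3 - (20)*R2:  [ 0  0  4  |  9  4  1 ]
R3 <- (1/4)*R3:  [   0    0    1  |  9/4    1  1/4 ]
R1 <- R1 - (-1/2)*R3:  [     1      0      0  |  31/24    1/2    1/8 ]
R2 <- R2 - (-6/5)*R3:  [     0      1      0  |  21/10      1   3/10 ]
Right block of [I | A^{-1}] is the inverse:
[ 31/24  1/2   1/8 ]
[ 21/10    1  3/10 ]
[   9/4    1   1/4 ]

inverse = [31/24 1/2 1/8; 21/10 1 3/10; 9/4 1 1/4]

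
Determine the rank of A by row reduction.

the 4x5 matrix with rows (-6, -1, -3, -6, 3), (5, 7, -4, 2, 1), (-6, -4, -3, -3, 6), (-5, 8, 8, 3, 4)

Row reduction:
R2 <- R2 - (-5/6)*R1:  [     0   37/6  -13/2     -3    7/2 ]
R3 <- R3 - (1)*R1:  [  0  -3   0   3   3 ]
R4 <- R4 - (5/6)*R1:  [    0  53/6  21/2     8   3/2 ]
R3 <- R3 - (-18/37)*R2:  [       0        0  -117/37    57/37   174/37 ]
R4 <- R4 - (53/37)*R2:  [       0        0   733/37   455/37  -130/37 ]
R4 <- R4 - (-733/117)*R3:  [       0        0        0   856/39  1012/39 ]
Row echelon form:
[ -6    -1       -3      -6        3 ]
[  0  37/6    -13/2      -3      7/2 ]
[  0     0  -117/37   57/37   174/37 ]
[  0     0        0  856/39  1012/39 ]
Nonzero rows / pivot columns: 4

rank(A) = 4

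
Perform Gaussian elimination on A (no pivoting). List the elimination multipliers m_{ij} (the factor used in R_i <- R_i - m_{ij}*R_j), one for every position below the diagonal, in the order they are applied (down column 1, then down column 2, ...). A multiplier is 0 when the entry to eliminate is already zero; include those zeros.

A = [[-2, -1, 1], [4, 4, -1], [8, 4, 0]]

multipliers: -2, -4, 0

Forward elimination:
R2 <- R2 - (-2)*R1:  [ 0  2  1 ]
R3 <- R3 - (-4)*R1:  [ 0  0  4 ]
R3: entry in column 2 is already 0 -> m_{32} = 0 (no row operation needed)
Multipliers (in order of application): m_{21} = -2, m_{31} = -4, m_{32} = 0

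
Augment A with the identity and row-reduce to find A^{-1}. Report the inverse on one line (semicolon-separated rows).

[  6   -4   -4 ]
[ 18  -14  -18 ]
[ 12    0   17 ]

inverse = [119/6 -17/3 -4/3; 87/2 -25/2 -3; -14 4 1]

Gauss-Jordan on [A | I]:
R1 <- (1/6)*R1:  [    1  -2/3  -2/3  |   1/6     0     0 ]
R2 <- R2 - (18)*R1:  [  0  -2  -6  |  -3   1   0 ]
R3 <- R3 - (12)*R1:  [  0   8  25  |  -2   0   1 ]
R2 <- (1/-2)*R2:  [    0     1     3  |   3/2  -1/2     0 ]
R1 <- R1 - (-2/3)*R2:  [    1     0   4/3  |   7/6  -1/3     0 ]
R3 <- R3 - (8)*R2:  [   0    0    1  |  -14    4    1 ]
R1 <- R1 - (4/3)*R3:  [     1      0      0  |  119/6  -17/3   -4/3 ]
R2 <- R2 - (3)*R3:  [     0      1      0  |   87/2  -25/2     -3 ]
Right block of [I | A^{-1}] is the inverse:
[ 119/6  -17/3  -4/3 ]
[  87/2  -25/2    -3 ]
[   -14      4     1 ]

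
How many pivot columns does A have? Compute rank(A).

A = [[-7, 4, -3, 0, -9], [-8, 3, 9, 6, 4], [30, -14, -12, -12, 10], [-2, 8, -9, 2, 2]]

Row reduction:
R2 <- R2 - (8/7)*R1:  [     0  -11/7   87/7      6  100/7 ]
R3 <- R3 - (-30/7)*R1:  [      0    22/7  -174/7     -12  -200/7 ]
R4 <- R4 - (2/7)*R1:  [     0   48/7  -57/7      2   32/7 ]
R3 <- R3 - (-2)*R2:  [ 0  0  0  0  0 ]
R4 <- R4 - (-48/11)*R2:  [      0       0  507/11  310/11  736/11 ]
R3 <-> R4   (pivot in column 3 was zero)
[ -7      4      -3       0      -9 ]
[  0  -11/7    87/7       6   100/7 ]
[  0      0  507/11  310/11  736/11 ]
[  0      0       0       0       0 ]
Row echelon form:
[ -7      4      -3       0      -9 ]
[  0  -11/7    87/7       6   100/7 ]
[  0      0  507/11  310/11  736/11 ]
[  0      0       0       0       0 ]
Nonzero rows / pivot columns: 3

rank(A) = 3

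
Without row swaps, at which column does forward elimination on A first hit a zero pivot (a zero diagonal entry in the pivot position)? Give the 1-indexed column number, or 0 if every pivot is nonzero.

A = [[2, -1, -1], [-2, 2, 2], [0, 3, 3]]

Naive forward elimination:
R2 <- R2 - (-1)*R1:  [ 0  1  1 ]
R3 <- R3 - (3)*R2:  [ 0  0  0 ]
Matrix at this point:
[ 2  -1  -1 ]
[ 0   1   1 ]
[ 0   0   0 ]
Pivot entry (3,3) in the last row is zero and there are no rows below to swap with -> zero pivot in column 3 (A is singular).

first zero-pivot column = 3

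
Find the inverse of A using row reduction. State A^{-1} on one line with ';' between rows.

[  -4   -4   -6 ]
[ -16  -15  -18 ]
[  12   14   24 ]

inverse = [-9/2 1/2 -3/4; 7 -1 1; -11/6 1/3 -1/6]

Gauss-Jordan on [A | I]:
R1 <- (1/-4)*R1:  [    1     1   3/2  |  -1/4     0     0 ]
R2 <- R2 - (-16)*R1:  [  0   1   6  |  -4   1   0 ]
R3 <- R3 - (12)*R1:  [ 0  2  6  |  3  0  1 ]
R1 <- R1 - (1)*R2:  [    1     0  -9/2  |  15/4    -1     0 ]
R3 <- R3 - (2)*R2:  [  0   0  -6  |  11  -2   1 ]
R3 <- (1/-6)*R3:  [     0      0      1  |  -11/6    1/3   -1/6 ]
R1 <- R1 - (-9/2)*R3:  [    1     0     0  |  -9/2   1/2  -3/4 ]
R2 <- R2 - (6)*R3:  [  0   1   0  |   7  -1   1 ]
Right block of [I | A^{-1}] is the inverse:
[  -9/2  1/2  -3/4 ]
[     7   -1     1 ]
[ -11/6  1/3  -1/6 ]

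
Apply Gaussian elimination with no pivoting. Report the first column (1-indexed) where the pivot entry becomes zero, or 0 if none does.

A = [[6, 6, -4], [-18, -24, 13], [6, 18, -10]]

Naive forward elimination:
R2 <- R2 - (-3)*R1:  [  0  -6   1 ]
R3 <- R3 - (1)*R1:  [  0  12  -6 ]
R3 <- R3 - (-2)*R2:  [  0   0  -4 ]
All pivots nonzero; naive elimination completes without hitting a zero pivot.

first zero-pivot column = 0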